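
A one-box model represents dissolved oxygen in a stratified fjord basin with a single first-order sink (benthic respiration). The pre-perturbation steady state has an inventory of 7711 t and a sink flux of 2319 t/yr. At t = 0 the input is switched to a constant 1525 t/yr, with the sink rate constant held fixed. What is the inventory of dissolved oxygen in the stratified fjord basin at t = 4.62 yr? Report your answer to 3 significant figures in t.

5730 t

τ = M₀/F₀ = 7711/2319 = 3.325 yr; rate constant k = 1/τ.
New steady state M_∞ = F₁/k = F₁·τ = 1525 × 3.325 = 5070.8 t.
M(t) = M_∞ + (M₀ − M_∞)·e^(−t/τ); t/τ = 4.62/3.325 = 1.389, so e^(−t/τ) = 0.2492.
M(t) = 5070.8 + 2640 × 0.2492 = 5728.8 t.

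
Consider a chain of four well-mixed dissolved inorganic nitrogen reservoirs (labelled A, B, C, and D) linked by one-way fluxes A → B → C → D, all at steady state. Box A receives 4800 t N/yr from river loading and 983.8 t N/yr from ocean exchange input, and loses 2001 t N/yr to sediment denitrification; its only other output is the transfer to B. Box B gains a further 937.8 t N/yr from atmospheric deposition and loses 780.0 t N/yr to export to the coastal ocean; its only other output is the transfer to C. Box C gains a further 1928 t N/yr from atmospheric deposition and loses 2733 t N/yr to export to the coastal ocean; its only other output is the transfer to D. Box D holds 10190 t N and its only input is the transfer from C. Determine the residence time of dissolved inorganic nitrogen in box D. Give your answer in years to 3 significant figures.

Box A: F(A→B) = (4800 + 983.8) − 2001 = 3782.8 t N/yr.
Box B: F(B→C) = (3782.8 + 937.8) − 780.0 = 3940.6 t N/yr.
Box C: F(C→D) = (3940.6 + 1928) − 2733 = 3135.6 t N/yr.
Box D throughput = its input = 3135.6 t N/yr; τ = 10190 / 3135.6 = 3.250 yr.

3.25 yr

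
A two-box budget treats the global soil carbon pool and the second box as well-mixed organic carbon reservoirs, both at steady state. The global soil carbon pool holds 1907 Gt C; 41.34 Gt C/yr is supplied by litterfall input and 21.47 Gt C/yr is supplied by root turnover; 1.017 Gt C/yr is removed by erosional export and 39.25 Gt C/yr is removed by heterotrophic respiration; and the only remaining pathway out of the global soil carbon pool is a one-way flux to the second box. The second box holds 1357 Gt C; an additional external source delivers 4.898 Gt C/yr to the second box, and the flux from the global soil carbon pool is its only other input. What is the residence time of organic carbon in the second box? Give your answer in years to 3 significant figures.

49.5 yr

Balance the global soil carbon pool: ΣF_in = 41.34 + 21.47 = 62.810 Gt C/yr.
Flux to the second box = ΣF_in − (1.017 + 39.25) = 22.543 Gt C/yr.
Total input to the second box = 22.543 + 4.898 = 27.441 Gt C/yr; at steady state this equals its total output.
τ = M / F = 1357 / 27.441 = 49.45 yr.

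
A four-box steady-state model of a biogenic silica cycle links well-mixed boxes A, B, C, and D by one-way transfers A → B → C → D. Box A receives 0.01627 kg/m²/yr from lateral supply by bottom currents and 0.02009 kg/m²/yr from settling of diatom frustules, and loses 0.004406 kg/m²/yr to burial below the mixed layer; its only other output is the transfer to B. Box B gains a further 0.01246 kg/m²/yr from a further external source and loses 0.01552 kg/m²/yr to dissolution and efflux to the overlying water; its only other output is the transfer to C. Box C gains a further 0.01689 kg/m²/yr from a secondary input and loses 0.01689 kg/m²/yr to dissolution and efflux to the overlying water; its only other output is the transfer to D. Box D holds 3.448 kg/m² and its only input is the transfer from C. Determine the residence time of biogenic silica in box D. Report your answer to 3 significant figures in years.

Box A: F(A→B) = (0.01627 + 0.02009) − 0.004406 = 0.031954 kg/m²/yr.
Box B: F(B→C) = (0.031954 + 0.01246) − 0.01552 = 0.028894 kg/m²/yr.
Box C: F(C→D) = (0.028894 + 0.01689) − 0.01689 = 0.028894 kg/m²/yr.
Box D throughput = its input = 0.028894 kg/m²/yr; τ = 3.448 / 0.028894 = 119.3 yr.

119 yr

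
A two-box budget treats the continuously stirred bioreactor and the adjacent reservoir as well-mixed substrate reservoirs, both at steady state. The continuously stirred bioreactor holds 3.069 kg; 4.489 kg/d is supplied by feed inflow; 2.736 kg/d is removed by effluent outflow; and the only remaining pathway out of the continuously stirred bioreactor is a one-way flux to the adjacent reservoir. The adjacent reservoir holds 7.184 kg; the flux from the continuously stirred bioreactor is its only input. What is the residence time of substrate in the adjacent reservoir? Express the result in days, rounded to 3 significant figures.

Balance the continuously stirred bioreactor: ΣF_in = 4.4890 kg/d.
Flux to the adjacent reservoir = ΣF_in − (2.736) = 1.7530 kg/d.
At steady state the output of the adjacent reservoir equals its input, 1.7530 kg/d.
τ = M / F = 7.184 / 1.7530 = 4.098 d.

4.10 d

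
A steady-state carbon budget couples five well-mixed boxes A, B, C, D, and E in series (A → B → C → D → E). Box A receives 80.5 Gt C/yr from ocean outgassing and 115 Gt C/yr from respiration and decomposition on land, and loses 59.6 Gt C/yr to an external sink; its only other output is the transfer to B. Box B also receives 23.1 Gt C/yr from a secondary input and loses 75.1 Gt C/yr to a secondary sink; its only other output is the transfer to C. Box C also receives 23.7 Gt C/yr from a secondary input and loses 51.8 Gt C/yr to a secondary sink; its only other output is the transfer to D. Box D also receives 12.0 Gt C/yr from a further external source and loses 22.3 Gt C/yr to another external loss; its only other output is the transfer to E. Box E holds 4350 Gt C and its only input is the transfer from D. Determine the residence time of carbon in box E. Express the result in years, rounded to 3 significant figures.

95.6 yr

Box A: F(A→B) = (80.5 + 115) − 59.6 = 135.90 Gt C/yr.
Box B: F(B→C) = (135.90 + 23.1) − 75.1 = 83.900 Gt C/yr.
Box C: F(C→D) = (83.900 + 23.7) − 51.8 = 55.800 Gt C/yr.
Box D: F(D→E) = (55.800 + 12.0) − 22.3 = 45.500 Gt C/yr.
Box E throughput = its input = 45.500 Gt C/yr; τ = 4350 / 45.500 = 95.60 yr.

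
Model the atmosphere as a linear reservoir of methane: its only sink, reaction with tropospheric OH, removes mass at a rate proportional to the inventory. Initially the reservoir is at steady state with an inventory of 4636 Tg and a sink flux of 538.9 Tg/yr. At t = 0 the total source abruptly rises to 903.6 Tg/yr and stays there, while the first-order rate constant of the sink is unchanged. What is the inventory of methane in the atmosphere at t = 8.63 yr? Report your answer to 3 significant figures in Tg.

6620 Tg

τ = M₀/F₀ = 4636/538.9 = 8.603 yr; rate constant k = 1/τ.
New steady state M_∞ = F₁/k = F₁·τ = 903.6 × 8.603 = 7773.4 Tg.
M(t) = M_∞ + (M₀ − M_∞)·e^(−t/τ); t/τ = 8.63/8.603 = 1.003, so e^(−t/τ) = 0.3667.
M(t) = 7773.4 − 3137 × 0.3667 = 6622.9 Tg.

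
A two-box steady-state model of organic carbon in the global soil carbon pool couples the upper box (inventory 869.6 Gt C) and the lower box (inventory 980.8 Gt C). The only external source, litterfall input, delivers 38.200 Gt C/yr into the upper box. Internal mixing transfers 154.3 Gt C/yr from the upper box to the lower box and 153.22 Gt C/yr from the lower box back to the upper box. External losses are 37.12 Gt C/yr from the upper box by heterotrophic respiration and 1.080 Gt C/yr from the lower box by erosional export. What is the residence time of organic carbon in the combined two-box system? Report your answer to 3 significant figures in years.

48.4 yr

Treat the two boxes together as one reservoir: the mixing fluxes between them are internal recycling, so τ = ΣM / Σ(external losses).
M_total = 869.6 + 980.8 = 1850.4 Gt C.
ΣF_external_out = 37.12 + 1.080 = 38.200 Gt C/yr.
τ = M_total / ΣF_ext = 1850.4 / 38.200 = 48.44 yr.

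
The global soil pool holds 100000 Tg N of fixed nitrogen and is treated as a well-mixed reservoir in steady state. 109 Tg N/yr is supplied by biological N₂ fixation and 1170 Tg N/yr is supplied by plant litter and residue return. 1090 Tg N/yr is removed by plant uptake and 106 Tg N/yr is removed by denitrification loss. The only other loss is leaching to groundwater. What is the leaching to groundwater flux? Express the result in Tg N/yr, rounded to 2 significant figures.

At steady state ΣF_in = ΣF_out.
ΣF_in = 109 + 1170 = 1279.0 Tg N/yr.
Leaching to groundwater flux = ΣF_in − (1090 + 106) = 1279.0 − 1196 = 83.00 Tg N/yr.

83 Tg N/yr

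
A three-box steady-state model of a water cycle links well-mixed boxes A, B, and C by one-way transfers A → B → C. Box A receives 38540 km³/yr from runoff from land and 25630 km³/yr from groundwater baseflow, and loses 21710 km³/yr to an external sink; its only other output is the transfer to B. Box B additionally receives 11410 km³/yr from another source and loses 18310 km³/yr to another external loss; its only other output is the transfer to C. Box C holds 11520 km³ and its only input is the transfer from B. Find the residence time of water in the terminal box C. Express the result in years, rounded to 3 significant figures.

0.324 yr

Box A: F(A→B) = (38540 + 25630) − 21710 = 42460 km³/yr.
Box B: F(B→C) = (42460 + 11410) − 18310 = 35560 km³/yr.
Box C throughput = its input = 35560 km³/yr; τ = 11520 / 35560 = 0.3240 yr.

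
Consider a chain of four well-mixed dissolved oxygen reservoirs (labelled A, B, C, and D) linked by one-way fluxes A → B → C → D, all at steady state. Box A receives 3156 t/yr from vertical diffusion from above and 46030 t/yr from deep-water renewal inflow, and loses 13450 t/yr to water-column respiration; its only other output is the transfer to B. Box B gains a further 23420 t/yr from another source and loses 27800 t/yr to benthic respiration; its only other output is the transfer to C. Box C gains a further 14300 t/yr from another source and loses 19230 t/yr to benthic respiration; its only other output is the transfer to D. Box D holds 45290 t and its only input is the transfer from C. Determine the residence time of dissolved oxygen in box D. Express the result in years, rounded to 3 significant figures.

Box A: F(A→B) = (3156 + 46030) − 13450 = 35736 t/yr.
Box B: F(B→C) = (35736 + 23420) − 27800 = 31356 t/yr.
Box C: F(C→D) = (31356 + 14300) − 19230 = 26426 t/yr.
Box D throughput = its input = 26426 t/yr; τ = 45290 / 26426 = 1.714 yr.

1.71 yr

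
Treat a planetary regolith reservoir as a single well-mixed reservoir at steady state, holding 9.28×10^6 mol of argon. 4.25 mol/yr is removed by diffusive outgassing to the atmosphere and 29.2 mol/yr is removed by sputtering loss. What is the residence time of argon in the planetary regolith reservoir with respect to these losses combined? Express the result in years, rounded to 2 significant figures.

280000 yr

Total removal = 4.250 + 29.20 = 33.450 mol/yr.
τ = M / ΣF_out = 9.28×10^6 / 33.450 = 277400 yr.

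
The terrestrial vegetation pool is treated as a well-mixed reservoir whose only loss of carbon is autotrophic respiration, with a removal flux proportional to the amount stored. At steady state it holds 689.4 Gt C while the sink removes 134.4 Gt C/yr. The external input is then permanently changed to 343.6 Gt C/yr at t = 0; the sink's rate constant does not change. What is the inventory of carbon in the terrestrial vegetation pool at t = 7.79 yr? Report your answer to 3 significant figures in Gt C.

1530 Gt C

Residence time τ = M₀/F₀ = 5.129 yr. The eventual steady state is M_∞ = M₀·(F₁/F₀) = 689.4 × 343.6/134.4 = 1762.5 Gt C.
The anomaly ΔM(t) = M(t) − M_∞ decays as ΔM₀·e^(−t/τ) with ΔM₀ = 689.4 − 1762.5 = −1073 Gt C.
At t = 7.79 yr, e^(−t/τ) = e^(−1.519) = 0.2190, so ΔM = −235.0 Gt C and M = 1762.5 − 235.0 = 1527.5 Gt C.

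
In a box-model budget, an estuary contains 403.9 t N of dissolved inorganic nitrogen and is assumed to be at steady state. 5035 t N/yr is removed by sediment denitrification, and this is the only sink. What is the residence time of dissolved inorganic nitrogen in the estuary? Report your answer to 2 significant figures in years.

0.080 yr

τ = M / F = 403.9 / 5035 = 0.08022 yr.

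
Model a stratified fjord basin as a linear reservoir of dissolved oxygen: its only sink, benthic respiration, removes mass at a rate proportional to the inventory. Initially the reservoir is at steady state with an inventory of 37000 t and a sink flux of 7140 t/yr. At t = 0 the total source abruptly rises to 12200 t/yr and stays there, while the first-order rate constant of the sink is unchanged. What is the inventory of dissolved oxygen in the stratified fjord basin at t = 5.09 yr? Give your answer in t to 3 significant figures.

Residence time τ = M₀/F₀ = 5.182 yr. The eventual steady state is M_∞ = M₀·(F₁/F₀) = 37000 × 12200/7140 = 63221 t.
The anomaly ΔM(t) = M(t) − M_∞ decays as ΔM₀·e^(−t/τ) with ΔM₀ = 37000 − 63221 = −26220 t.
At t = 5.09 yr, e^(−t/τ) = e^(−0.9822) = 0.3745, so ΔM = −9819 t and M = 63221 − 9819 = 53402 t.

53400 t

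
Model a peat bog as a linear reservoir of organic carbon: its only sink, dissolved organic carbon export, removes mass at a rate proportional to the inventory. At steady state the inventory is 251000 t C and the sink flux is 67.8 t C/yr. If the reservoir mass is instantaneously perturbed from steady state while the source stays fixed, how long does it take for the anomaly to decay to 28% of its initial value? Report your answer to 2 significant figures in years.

For a linear reservoir the anomaly decays as exp(−t/τ) with τ = M/F = 251000/67.8 = 3702 yr.
exp(−t/τ) = 0.28 ⇒ t = −τ ln(0.28) = 3702 × 1.273 = 4713 yr.

4700 yr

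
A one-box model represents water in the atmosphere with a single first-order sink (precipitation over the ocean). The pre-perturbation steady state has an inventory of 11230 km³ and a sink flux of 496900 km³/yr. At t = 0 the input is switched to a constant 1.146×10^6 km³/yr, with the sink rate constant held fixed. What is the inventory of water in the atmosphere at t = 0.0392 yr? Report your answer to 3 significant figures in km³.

Residence time τ = M₀/F₀ = 0.02260 yr. The eventual steady state is M_∞ = M₀·(F₁/F₀) = 11230 × 1.146×10^6/496900 = 25900 km³.
The anomaly ΔM(t) = M(t) − M_∞ decays as ΔM₀·e^(−t/τ) with ΔM₀ = 11230 − 25900 = −14670 km³.
At t = 0.0392 yr, e^(−t/τ) = e^(−1.735) = 0.1765, so ΔM = −2589 km³ and M = 25900 − 2589 = 23311 km³.

23300 km³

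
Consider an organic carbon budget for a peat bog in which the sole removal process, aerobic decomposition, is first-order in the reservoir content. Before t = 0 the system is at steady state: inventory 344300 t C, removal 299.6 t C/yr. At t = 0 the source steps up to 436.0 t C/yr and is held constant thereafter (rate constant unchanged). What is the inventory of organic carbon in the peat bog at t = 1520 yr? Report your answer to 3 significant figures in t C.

459000 t C

The sink rate constant is k = F₀/M₀ = 299.6/344300 = 0.0008702 yr⁻¹.
Solving dM/dt = F₁ − kM with M(0) = M₀ gives M(t) = F₁/k + (M₀ − F₁/k)·e^(−kt).
F₁/k = 436.0/0.0008702 = 501050 t C; kt = 0.0008702 × 1520 = 1.323, e^(−kt) = 0.2664.
M(1520) = 501050 + (344300 − 501050) × 0.2664 = 501050 − 41760 = 459290 t C.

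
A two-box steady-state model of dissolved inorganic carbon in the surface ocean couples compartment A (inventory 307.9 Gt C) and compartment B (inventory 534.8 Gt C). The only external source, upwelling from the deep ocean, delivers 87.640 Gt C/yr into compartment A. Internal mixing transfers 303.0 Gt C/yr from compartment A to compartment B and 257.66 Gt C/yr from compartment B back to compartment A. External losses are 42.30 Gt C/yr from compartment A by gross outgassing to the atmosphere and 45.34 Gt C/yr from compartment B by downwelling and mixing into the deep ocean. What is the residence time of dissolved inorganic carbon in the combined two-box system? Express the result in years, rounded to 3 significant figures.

9.62 yr

Residence time in the combined system uses the total inventory and the total *external* removal — internal exchanges between the two boxes cancel.
M_total = 307.9 + 534.8 = 842.70 Gt C.
ΣF_external_out = 42.30 + 45.34 = 87.640 Gt C/yr.
τ = M_total / ΣF_ext = 842.70 / 87.640 = 9.615 yr.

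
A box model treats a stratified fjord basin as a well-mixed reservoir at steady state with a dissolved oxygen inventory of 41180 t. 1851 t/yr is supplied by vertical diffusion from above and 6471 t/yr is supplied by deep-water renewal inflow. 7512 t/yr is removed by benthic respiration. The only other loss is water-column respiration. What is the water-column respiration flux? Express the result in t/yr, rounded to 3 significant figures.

At steady state ΣF_in = ΣF_out.
ΣF_in = 1851 + 6471 = 8322.0 t/yr.
Water-column respiration flux = ΣF_in − (7512) = 8322.0 − 7512 = 810.0 t/yr.

810 t/yr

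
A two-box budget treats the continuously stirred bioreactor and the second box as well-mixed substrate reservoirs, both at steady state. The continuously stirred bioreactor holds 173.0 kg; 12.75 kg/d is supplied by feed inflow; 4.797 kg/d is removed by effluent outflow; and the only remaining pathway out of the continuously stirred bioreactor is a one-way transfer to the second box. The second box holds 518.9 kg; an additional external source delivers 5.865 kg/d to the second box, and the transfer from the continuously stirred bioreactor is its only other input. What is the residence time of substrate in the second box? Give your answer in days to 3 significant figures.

37.6 d

Balance the continuously stirred bioreactor: ΣF_in = 12.750 kg/d.
Transfer to the second box = ΣF_in − (4.797) = 7.9530 kg/d.
Total input to the second box = 7.9530 + 5.865 = 13.818 kg/d; at steady state this equals its total output.
τ = M / F = 518.9 / 13.818 = 37.55 d.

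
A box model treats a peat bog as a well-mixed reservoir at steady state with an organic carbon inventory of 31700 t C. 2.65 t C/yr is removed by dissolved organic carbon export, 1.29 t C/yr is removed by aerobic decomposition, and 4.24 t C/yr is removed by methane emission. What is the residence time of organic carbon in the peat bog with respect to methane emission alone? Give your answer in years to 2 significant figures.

7500 yr

Residence time with respect to a single sink: τ = M / F_sink.
τ = 31700 / 4.24 = 7476 yr.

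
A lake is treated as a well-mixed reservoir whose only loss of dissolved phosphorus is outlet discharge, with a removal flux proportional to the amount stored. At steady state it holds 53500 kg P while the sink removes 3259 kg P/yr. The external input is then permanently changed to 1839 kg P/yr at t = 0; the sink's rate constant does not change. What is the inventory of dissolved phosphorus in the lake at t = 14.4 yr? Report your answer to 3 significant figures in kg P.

39900 kg P

The sink rate constant is k = F₀/M₀ = 3259/53500 = 0.06092 yr⁻¹.
Solving dM/dt = F₁ − kM with M(0) = M₀ gives M(t) = F₁/k + (M₀ − F₁/k)·e^(−kt).
F₁/k = 1839/0.06092 = 30189 kg P; kt = 0.06092 × 14.4 = 0.8772, e^(−kt) = 0.4160.
M(14.4) = 30189 + (53500 − 30189) × 0.4160 = 30189 + 9696 = 39885 kg P.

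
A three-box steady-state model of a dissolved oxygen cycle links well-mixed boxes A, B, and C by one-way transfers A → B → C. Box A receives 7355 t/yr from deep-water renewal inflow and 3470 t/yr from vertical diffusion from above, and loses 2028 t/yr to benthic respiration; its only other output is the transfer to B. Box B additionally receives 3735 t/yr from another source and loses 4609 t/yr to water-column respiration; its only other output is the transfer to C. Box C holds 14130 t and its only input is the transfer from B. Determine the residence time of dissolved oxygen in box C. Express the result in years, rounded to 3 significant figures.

Box A: F(A→B) = (7355 + 3470) − 2028 = 8797.0 t/yr.
Box B: F(B→C) = (8797.0 + 3735) − 4609 = 7923.0 t/yr.
Box C throughput = its input = 7923.0 t/yr; τ = 14130 / 7923.0 = 1.783 yr.

1.78 yr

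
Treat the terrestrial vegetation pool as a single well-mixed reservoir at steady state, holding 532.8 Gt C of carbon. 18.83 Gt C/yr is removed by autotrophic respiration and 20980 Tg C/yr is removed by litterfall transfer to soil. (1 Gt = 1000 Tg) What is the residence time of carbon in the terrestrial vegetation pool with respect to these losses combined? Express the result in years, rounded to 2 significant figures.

Convert the litterfall transfer to soil flux: 20980 Tg C/yr = 20.98 Gt C/yr.
Total removal = 18.83 + 20.98 = 39.810 Gt C/yr.
τ = M / ΣF_out = 532.8 / 39.810 = 13.38 yr.

13 yr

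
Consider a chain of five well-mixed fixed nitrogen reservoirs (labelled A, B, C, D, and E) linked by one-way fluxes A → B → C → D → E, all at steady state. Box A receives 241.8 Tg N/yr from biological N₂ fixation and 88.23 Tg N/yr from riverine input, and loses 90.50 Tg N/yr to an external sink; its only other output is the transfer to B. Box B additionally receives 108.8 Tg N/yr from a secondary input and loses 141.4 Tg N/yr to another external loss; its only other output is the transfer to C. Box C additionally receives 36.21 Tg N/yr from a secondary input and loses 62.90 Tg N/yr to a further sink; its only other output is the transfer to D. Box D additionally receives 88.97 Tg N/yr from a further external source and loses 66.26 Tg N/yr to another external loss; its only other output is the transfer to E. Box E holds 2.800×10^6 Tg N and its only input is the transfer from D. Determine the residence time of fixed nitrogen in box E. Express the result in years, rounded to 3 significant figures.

Box A: F(A→B) = (241.8 + 88.23) − 90.50 = 239.53 Tg N/yr.
Box B: F(B→C) = (239.53 + 108.8) − 141.4 = 206.93 Tg N/yr.
Box C: F(C→D) = (206.93 + 36.21) − 62.90 = 180.24 Tg N/yr.
Box D: F(D→E) = (180.24 + 88.97) − 66.26 = 202.95 Tg N/yr.
Box E throughput = its input = 202.95 Tg N/yr; τ = 2.800×10^6 / 202.95 = 13800 yr.

13800 yr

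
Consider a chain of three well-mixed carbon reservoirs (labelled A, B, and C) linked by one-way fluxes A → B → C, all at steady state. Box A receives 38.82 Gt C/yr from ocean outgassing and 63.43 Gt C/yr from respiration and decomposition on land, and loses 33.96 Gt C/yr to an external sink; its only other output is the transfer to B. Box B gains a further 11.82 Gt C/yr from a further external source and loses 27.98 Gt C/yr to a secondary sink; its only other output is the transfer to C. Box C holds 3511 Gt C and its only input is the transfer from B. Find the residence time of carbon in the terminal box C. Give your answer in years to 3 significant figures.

Box A: F(A→B) = (38.82 + 63.43) − 33.96 = 68.290 Gt C/yr.
Box B: F(B→C) = (68.290 + 11.82) − 27.98 = 52.130 Gt C/yr.
Box C throughput = its input = 52.130 Gt C/yr; τ = 3511 / 52.130 = 67.35 yr.

67.4 yr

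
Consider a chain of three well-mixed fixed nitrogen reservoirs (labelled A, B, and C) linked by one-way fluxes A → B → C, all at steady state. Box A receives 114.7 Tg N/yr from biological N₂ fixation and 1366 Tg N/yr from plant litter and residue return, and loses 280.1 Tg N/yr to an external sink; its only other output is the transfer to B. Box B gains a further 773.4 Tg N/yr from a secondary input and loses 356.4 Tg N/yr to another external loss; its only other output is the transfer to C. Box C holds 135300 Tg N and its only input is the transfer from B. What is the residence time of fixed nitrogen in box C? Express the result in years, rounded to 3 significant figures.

83.6 yr

Box A: F(A→B) = (114.7 + 1366) − 280.1 = 1200.6 Tg N/yr.
Box B: F(B→C) = (1200.6 + 773.4) − 356.4 = 1617.6 Tg N/yr.
Box C throughput = its input = 1617.6 Tg N/yr; τ = 135300 / 1617.6 = 83.64 yr.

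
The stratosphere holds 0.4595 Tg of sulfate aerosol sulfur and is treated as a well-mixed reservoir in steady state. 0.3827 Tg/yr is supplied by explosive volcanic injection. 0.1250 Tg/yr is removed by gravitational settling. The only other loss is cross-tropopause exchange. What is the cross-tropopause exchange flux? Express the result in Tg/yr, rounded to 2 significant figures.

0.26 Tg/yr

At steady state ΣF_in = ΣF_out.
ΣF_in = 0.38270 Tg/yr.
Cross-tropopause exchange flux = ΣF_in − (0.1250) = 0.38270 − 0.1250 = 0.2577 Tg/yr.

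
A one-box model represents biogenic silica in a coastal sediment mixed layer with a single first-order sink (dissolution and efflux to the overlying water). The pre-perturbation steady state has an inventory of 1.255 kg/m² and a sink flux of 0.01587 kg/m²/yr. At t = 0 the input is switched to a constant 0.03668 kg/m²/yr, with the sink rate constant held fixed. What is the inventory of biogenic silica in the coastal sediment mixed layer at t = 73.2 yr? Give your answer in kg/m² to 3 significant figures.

Residence time τ = M₀/F₀ = 79.08 yr. The eventual steady state is M_∞ = M₀·(F₁/F₀) = 1.255 × 0.03668/0.01587 = 2.9007 kg/m².
The anomaly ΔM(t) = M(t) − M_∞ decays as ΔM₀·e^(−t/τ) with ΔM₀ = 1.255 − 2.9007 = −1.646 kg/m².
At t = 73.2 yr, e^(−t/τ) = e^(−0.9256) = 0.3963, so ΔM = −0.6521 kg/m² and M = 2.9007 − 0.6521 = 2.2485 kg/m².

2.25 kg/m²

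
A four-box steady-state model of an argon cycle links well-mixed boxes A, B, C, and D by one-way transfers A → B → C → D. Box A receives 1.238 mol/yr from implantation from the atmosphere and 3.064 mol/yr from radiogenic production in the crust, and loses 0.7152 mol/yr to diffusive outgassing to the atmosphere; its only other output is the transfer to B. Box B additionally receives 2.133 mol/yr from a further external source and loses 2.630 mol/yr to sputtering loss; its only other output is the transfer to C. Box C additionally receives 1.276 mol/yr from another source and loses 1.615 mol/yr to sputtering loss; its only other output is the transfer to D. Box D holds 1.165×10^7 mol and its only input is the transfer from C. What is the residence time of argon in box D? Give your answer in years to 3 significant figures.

4.24×10^6 yr

Box A: F(A→B) = (1.238 + 3.064) − 0.7152 = 3.5868 mol/yr.
Box B: F(B→C) = (3.5868 + 2.133) − 2.630 = 3.0898 mol/yr.
Box C: F(C→D) = (3.0898 + 1.276) − 1.615 = 2.7508 mol/yr.
Box D throughput = its input = 2.7508 mol/yr; τ = 1.165×10^7 / 2.7508 = 4.235×10^6 yr.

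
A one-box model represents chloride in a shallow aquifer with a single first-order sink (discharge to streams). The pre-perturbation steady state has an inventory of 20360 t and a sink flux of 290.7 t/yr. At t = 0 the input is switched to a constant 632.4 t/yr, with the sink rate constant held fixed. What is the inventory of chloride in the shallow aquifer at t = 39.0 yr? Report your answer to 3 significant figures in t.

30600 t

τ = M₀/F₀ = 20360/290.7 = 70.04 yr; rate constant k = 1/τ.
New steady state M_∞ = F₁/k = F₁·τ = 632.4 × 70.04 = 44292 t.
M(t) = M_∞ + (M₀ − M_∞)·e^(−t/τ); t/τ = 39.0/70.04 = 0.5568, so e^(−t/τ) = 0.5730.
M(t) = 44292 − 23930 × 0.5730 = 30579 t.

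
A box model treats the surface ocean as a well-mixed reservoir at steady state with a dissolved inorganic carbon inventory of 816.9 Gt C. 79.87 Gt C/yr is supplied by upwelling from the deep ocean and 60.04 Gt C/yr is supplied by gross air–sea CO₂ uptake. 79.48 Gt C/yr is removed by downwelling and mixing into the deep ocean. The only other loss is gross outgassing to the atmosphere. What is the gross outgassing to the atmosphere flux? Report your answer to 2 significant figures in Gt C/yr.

60 Gt C/yr

At steady state ΣF_in = ΣF_out.
ΣF_in = 79.87 + 60.04 = 139.91 Gt C/yr.
Gross outgassing to the atmosphere flux = ΣF_in − (79.48) = 139.91 − 79.48 = 60.43 Gt C/yr.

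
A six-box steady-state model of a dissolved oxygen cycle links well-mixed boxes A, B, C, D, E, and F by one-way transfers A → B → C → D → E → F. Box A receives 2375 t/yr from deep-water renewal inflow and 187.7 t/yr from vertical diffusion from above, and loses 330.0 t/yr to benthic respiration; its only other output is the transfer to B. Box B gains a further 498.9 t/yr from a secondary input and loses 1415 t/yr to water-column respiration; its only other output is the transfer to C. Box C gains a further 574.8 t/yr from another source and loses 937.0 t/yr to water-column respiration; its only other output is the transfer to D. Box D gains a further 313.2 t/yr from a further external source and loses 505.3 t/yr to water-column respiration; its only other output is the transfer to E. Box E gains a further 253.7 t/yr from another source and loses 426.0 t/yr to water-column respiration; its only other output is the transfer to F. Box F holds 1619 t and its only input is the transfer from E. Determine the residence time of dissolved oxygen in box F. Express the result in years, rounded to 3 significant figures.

Box A: F(A→B) = (2375 + 187.7) − 330.0 = 2232.7 t/yr.
Box B: F(B→C) = (2232.7 + 498.9) − 1415 = 1316.6 t/yr.
Box C: F(C→D) = (1316.6 + 574.8) − 937.0 = 954.40 t/yr.
Box D: F(D→E) = (954.40 + 313.2) − 505.3 = 762.30 t/yr.
Box E: F(E→F) = (762.30 + 253.7) − 426.0 = 590.00 t/yr.
Box F throughput = its input = 590.00 t/yr; τ = 1619 / 590.00 = 2.744 yr.

2.74 yr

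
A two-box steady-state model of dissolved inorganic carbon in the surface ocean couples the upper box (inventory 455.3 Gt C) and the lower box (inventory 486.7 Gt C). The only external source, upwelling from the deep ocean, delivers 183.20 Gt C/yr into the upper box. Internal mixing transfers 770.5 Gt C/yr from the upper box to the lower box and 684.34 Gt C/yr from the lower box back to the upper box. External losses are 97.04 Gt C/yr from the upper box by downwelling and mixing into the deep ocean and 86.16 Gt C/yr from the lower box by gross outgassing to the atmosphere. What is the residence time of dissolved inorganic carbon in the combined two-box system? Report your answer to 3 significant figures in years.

Treat the two boxes together as one reservoir: the mixing fluxes between them are internal recycling, so τ = ΣM / Σ(external losses).
M_total = 455.3 + 486.7 = 942.00 Gt C.
ΣF_external_out = 97.04 + 86.16 = 183.20 Gt C/yr.
τ = M_total / ΣF_ext = 942.00 / 183.20 = 5.142 yr.

5.14 yr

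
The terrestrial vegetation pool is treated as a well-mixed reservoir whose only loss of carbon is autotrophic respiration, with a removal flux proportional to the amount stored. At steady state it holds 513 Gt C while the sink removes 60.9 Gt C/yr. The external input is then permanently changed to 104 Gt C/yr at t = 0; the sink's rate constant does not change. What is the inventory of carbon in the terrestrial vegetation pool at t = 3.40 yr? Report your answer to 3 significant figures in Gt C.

Residence time τ = M₀/F₀ = 8.424 yr. The eventual steady state is M_∞ = M₀·(F₁/F₀) = 513 × 104/60.9 = 876.06 Gt C.
The anomaly ΔM(t) = M(t) − M_∞ decays as ΔM₀·e^(−t/τ) with ΔM₀ = 513 − 876.06 = −363.1 Gt C.
At t = 3.40 yr, e^(−t/τ) = e^(−0.4036) = 0.6679, so ΔM = −242.5 Gt C and M = 876.06 − 242.5 = 633.57 Gt C.

634 Gt C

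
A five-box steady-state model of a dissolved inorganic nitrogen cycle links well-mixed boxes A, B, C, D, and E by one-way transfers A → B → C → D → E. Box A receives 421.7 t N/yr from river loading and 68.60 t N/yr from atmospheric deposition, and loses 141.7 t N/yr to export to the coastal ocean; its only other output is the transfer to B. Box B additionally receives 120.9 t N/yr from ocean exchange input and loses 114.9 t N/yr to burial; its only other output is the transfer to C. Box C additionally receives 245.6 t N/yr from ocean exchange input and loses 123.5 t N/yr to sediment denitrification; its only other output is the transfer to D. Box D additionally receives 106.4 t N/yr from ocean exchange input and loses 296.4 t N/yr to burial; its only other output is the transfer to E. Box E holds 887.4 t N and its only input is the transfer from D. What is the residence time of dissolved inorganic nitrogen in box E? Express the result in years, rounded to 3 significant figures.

Box A: F(A→B) = (421.7 + 68.60) − 141.7 = 348.60 t N/yr.
Box B: F(B→C) = (348.60 + 120.9) − 114.9 = 354.60 t N/yr.
Box C: F(C→D) = (354.60 + 245.6) − 123.5 = 476.70 t N/yr.
Box D: F(D→E) = (476.70 + 106.4) − 296.4 = 286.70 t N/yr.
Box E throughput = its input = 286.70 t N/yr; τ = 887.4 / 286.70 = 3.095 yr.

3.10 yr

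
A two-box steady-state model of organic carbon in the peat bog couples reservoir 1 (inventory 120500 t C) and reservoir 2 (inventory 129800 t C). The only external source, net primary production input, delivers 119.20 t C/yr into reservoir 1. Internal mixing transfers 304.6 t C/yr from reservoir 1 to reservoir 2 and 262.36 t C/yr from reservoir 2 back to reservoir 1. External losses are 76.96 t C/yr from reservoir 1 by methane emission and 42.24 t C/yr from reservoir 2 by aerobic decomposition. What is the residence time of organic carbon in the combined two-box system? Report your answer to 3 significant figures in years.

Treat the two boxes together as one reservoir: the mixing fluxes between them are internal recycling, so τ = ΣM / Σ(external losses).
M_total = 120500 + 129800 = 250300 t C.
ΣF_external_out = 76.96 + 42.24 = 119.20 t C/yr.
τ = M_total / ΣF_ext = 250300 / 119.20 = 2100 yr.

2100 yr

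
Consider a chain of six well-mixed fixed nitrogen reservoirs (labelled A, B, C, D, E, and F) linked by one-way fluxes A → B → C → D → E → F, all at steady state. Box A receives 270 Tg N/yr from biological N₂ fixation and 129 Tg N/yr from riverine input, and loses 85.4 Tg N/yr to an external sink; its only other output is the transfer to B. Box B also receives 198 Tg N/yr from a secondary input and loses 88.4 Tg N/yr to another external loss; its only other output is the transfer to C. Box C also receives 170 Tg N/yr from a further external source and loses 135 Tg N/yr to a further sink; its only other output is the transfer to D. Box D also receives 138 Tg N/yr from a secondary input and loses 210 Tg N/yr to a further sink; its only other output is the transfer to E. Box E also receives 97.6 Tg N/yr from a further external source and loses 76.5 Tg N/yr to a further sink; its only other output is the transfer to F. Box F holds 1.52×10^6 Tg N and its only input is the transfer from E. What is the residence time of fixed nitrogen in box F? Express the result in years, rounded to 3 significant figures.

3730 yr

Box A: F(A→B) = (270 + 129) − 85.4 = 313.60 Tg N/yr.
Box B: F(B→C) = (313.60 + 198) − 88.4 = 423.20 Tg N/yr.
Box C: F(C→D) = (423.20 + 170) − 135 = 458.20 Tg N/yr.
Box D: F(D→E) = (458.20 + 138) − 210 = 386.20 Tg N/yr.
Box E: F(E→F) = (386.20 + 97.6) − 76.5 = 407.30 Tg N/yr.
Box F throughput = its input = 407.30 Tg N/yr; τ = 1.52×10^6 / 407.30 = 3732 yr.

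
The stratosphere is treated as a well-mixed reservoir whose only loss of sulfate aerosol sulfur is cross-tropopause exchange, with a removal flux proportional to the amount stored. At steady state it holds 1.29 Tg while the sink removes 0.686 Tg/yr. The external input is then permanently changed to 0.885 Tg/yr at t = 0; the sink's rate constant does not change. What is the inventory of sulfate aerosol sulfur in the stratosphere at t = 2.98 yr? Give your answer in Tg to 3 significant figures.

τ = M₀/F₀ = 1.29/0.686 = 1.880 yr; rate constant k = 1/τ.
New steady state M_∞ = F₁/k = F₁·τ = 0.885 × 1.880 = 1.6642 Tg.
M(t) = M_∞ + (M₀ − M_∞)·e^(−t/τ); t/τ = 2.98/1.880 = 1.585, so e^(−t/τ) = 0.2050.
M(t) = 1.6642 − 0.3742 × 0.2050 = 1.5875 Tg.

1.59 Tg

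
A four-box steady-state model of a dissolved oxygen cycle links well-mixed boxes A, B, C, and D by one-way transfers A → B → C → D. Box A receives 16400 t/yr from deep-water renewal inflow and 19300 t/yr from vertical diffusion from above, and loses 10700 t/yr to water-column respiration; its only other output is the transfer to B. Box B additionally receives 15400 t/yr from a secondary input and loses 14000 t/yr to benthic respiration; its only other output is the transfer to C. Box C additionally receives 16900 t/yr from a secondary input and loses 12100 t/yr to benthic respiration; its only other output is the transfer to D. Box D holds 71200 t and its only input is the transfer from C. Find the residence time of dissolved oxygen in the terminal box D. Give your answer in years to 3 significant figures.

2.28 yr

Box A: F(A→B) = (16400 + 19300) − 10700 = 25000 t/yr.
Box B: F(B→C) = (25000 + 15400) − 14000 = 26400 t/yr.
Box C: F(C→D) = (26400 + 16900) − 12100 = 31200 t/yr.
Box D throughput = its input = 31200 t/yr; τ = 71200 / 31200 = 2.282 yr.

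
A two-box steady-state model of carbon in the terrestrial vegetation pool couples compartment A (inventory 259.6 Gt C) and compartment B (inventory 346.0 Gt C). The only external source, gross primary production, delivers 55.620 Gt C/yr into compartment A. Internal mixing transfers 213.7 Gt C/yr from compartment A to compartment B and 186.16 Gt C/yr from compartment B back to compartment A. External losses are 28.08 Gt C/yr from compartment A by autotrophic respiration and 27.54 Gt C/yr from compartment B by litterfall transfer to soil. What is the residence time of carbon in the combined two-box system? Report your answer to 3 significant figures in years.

For the system as a whole, the A↔B exchange is internal and contributes nothing to the throughput; only the external sinks remove mass.
M_total = 259.6 + 346.0 = 605.60 Gt C.
ΣF_external_out = 28.08 + 27.54 = 55.620 Gt C/yr.
τ = M_total / ΣF_ext = 605.60 / 55.620 = 10.89 yr.

10.9 yr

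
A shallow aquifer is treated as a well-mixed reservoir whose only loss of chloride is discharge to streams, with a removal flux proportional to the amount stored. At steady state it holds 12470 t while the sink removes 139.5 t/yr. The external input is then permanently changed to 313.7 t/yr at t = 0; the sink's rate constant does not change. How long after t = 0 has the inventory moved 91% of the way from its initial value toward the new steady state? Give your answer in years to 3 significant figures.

215 yr

τ = M₀/F₀ = 12470/139.5 = 89.39 yr.
The remaining gap fraction is e^(−t/τ); 91% covered ⇒ e^(−t/τ) = 0.0900.
t = −τ ln(0.0900) = 89.39 × 2.408 = 215.2 yr.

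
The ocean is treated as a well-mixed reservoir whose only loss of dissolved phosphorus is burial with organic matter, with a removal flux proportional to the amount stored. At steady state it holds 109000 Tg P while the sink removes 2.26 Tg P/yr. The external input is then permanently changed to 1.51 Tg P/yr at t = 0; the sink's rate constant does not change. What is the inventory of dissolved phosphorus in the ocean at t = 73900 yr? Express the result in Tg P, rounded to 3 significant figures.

80600 Tg P

The sink rate constant is k = F₀/M₀ = 2.26/109000 = 2.073×10^-5 yr⁻¹.
Solving dM/dt = F₁ − kM with M(0) = M₀ gives M(t) = F₁/k + (M₀ − F₁/k)·e^(−kt).
F₁/k = 1.51/2.073×10^-5 = 72827 Tg P; kt = 2.073×10^-5 × 73900 = 1.532, e^(−kt) = 0.2161.
M(73900) = 72827 + (109000 − 72827) × 0.2161 = 72827 + 7815 = 80643 Tg P.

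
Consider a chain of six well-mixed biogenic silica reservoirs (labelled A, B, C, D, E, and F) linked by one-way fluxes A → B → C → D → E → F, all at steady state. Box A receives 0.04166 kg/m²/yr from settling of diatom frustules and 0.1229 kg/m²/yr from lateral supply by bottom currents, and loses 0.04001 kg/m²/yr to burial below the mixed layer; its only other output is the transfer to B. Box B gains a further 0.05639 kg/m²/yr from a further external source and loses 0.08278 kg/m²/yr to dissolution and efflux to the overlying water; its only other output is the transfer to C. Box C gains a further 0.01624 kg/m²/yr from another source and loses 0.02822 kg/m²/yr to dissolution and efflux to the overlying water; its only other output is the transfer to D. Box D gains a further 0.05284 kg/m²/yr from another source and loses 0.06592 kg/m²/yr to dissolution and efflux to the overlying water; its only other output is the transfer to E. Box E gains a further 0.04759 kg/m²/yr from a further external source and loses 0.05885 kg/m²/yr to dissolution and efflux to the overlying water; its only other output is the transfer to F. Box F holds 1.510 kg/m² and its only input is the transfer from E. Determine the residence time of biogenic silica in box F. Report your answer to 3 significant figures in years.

Box A: F(A→B) = (0.04166 + 0.1229) − 0.04001 = 0.12455 kg/m²/yr.
Box B: F(B→C) = (0.12455 + 0.05639) − 0.08278 = 0.098160 kg/m²/yr.
Box C: F(C→D) = (0.098160 + 0.01624) − 0.02822 = 0.086180 kg/m²/yr.
Box D: F(D→E) = (0.086180 + 0.05284) − 0.06592 = 0.073100 kg/m²/yr.
Box E: F(E→F) = (0.073100 + 0.04759) − 0.05885 = 0.061840 kg/m²/yr.
Box F throughput = its input = 0.061840 kg/m²/yr; τ = 1.510 / 0.061840 = 24.42 yr.

24.4 yr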